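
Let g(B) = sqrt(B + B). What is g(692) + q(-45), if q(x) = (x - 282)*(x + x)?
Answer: 29430 + 2*sqrt(346) ≈ 29467.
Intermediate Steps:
g(B) = sqrt(2)*sqrt(B) (g(B) = sqrt(2*B) = sqrt(2)*sqrt(B))
q(x) = 2*x*(-282 + x) (q(x) = (-282 + x)*(2*x) = 2*x*(-282 + x))
g(692) + q(-45) = sqrt(2)*sqrt(692) + 2*(-45)*(-282 - 45) = sqrt(2)*(2*sqrt(173)) + 2*(-45)*(-327) = 2*sqrt(346) + 29430 = 29430 + 2*sqrt(346)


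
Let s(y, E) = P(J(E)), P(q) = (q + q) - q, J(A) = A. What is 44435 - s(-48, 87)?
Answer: 44348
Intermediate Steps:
P(q) = q (P(q) = 2*q - q = q)
s(y, E) = E
44435 - s(-48, 87) = 44435 - 1*87 = 44435 - 87 = 44348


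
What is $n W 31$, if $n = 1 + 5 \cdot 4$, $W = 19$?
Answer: $12369$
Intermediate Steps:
$n = 21$ ($n = 1 + 20 = 21$)
$n W 31 = 21 \cdot 19 \cdot 31 = 399 \cdot 31 = 12369$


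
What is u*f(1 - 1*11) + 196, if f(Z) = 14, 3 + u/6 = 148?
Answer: 12376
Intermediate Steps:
u = 870 (u = -18 + 6*148 = -18 + 888 = 870)
u*f(1 - 1*11) + 196 = 870*14 + 196 = 12180 + 196 = 12376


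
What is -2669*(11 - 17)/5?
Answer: 16014/5 ≈ 3202.8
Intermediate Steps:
-2669*(11 - 17)/5 = -(-16014)/5 = -2669*(-6/5) = 16014/5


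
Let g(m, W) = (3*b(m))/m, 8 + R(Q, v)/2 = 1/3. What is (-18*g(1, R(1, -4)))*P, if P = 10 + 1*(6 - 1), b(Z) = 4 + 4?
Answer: -6480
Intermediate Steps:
b(Z) = 8
R(Q, v) = -46/3 (R(Q, v) = -16 + 2/3 = -46/3)
g(m, W) = 24/m (g(m, W) = (3*8)/m = 24/m)
P = 15 (P = 10 + 1*5 = 10 + 5 = 15)
(-18*g(1, R(1, -4)))*P = -432/1*15 = -432*15 = -6480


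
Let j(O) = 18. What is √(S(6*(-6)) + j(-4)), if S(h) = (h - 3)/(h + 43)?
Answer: √609/7 ≈ 3.5254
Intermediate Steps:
S(h) = (-3 + h)/(43 + h)
√(S(6*(-6)) + j(-4)) = √((-3 + 6*(-6))/(43 + 6*(-6)) + 18) = √((-3 - 36)/(43 - 36) + 18) = √(-39/7 + 18) = √(87/7) = √609/7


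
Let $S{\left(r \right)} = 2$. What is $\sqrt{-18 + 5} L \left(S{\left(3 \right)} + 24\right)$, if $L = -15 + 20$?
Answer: $130 i \sqrt{13} \approx 468.72 i$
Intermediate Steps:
$L = 5$
$\sqrt{-18 + 5} L \left(S{\left(3 \right)} + 24\right) = \sqrt{-18 + 5} \cdot 5 \left(2 + 24\right) = \sqrt{-13} \cdot 5 \cdot 26 = i \sqrt{13} \cdot 5 \cdot 26 = 5 i \sqrt{13} \cdot 26 = 130 i \sqrt{13}$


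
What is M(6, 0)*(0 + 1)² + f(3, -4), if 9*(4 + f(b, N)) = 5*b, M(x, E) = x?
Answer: 11/3 ≈ 3.6667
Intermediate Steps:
f(b, N) = -4 + 5*b/9 (f(b, N) = -4 + (5*b)/9 = -4 + 5*b/9)
M(6, 0)*(0 + 1)² + f(3, -4) = 6*(0 + 1)² + (-4 + (5/9)*3) = 6*1² + (-4 + 5/3) = 6*1 - 7/3 = 6 - 7/3 = 11/3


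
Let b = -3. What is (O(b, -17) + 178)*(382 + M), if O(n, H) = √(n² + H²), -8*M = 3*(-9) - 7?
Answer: 137505/2 + 1545*√298/4 ≈ 75420.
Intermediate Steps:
M = 17/4 (M = -(3*(-9) - 7)/8 = -(-27 - 7)/8 = -⅛*(-34) = 17/4 ≈ 4.2500)
O(n, H) = √(H² + n²)
(O(b, -17) + 178)*(382 + M) = (√((-17)² + (-3)²) + 178)*(382 + 17/4) = (√(289 + 9) + 178)*(1545/4) = (√298 + 178)*(1545/4) = (178 + √298)*(1545/4) = 137505/2 + 1545*√298/4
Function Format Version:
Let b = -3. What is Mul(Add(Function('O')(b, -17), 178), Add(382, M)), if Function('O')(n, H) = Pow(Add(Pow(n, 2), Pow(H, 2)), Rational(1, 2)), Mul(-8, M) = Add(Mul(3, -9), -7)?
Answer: Add(Rational(137505, 2), Mul(Rational(1545, 4), Pow(298, Rational(1, 2)))) ≈ 75420.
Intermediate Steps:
M = Rational(17, 4) (M = Mul(Rational(-1, 8), Add(Mul(3, -9), -7)) = Mul(Rational(-1, 8), Add(-27, -7)) = Mul(Rational(-1, 8), -34) = Rational(17, 4) ≈ 4.2500)
Function('O')(n, H) = Pow(Add(Pow(H, 2), Pow(n, 2)), Rational(1, 2))
Mul(Add(Function('O')(b, -17), 178), Add(382, M)) = Mul(Add(Pow(Add(Pow(-17, 2), Pow(-3, 2)), Rational(1, 2)), 178), Add(382, Rational(17, 4))) = Mul(Add(Pow(Add(289, 9), Rational(1, 2)), 178), Rational(1545, 4)) = Mul(Add(Pow(298, Rational(1, 2)), 178), Rational(1545, 4)) = Mul(Add(178, Pow(298, Rational(1, 2))), Rational(1545, 4)) = Add(Rational(137505, 2), Mul(Rational(1545, 4), Pow(298, Rational(1, 2))))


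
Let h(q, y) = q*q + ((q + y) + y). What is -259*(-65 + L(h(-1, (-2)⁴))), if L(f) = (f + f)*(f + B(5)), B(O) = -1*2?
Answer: -480445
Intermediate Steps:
B(O) = -2
h(q, y) = q + q² + 2*y (h(q, y) = q² + (q + 2*y) = q + q² + 2*y)
L(f) = 2*f*(-2 + f) (L(f) = (f + f)*(f - 2) = (2*f)*(-2 + f) = 2*f*(-2 + f))
-259*(-65 + L(h(-1, (-2)⁴))) = -259*(-65 + 2*(-1 + (-1)² + 2*(-2)⁴)*(-2 + (-1 + (-1)² + 2*(-2)⁴))) = -259*(-65 + 2*(-1 + 1 + 2*16)*(-2 + (-1 + 1 + 2*16))) = -259*(-65 + 2*(-1 + 1 + 32)*(-2 + (-1 + 1 + 32))) = -259*(-65 + 2*32*(-2 + 32)) = -259*(-65 + 2*32*30) = -259*(-65 + 1920) = -259*1855 = -480445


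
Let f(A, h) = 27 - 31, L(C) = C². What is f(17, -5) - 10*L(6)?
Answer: -364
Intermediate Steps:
f(A, h) = -4
f(17, -5) - 10*L(6) = -4 - 10*6² = -4 - 10*36 = -4 - 1*360 = -4 - 360 = -364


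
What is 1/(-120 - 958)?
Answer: -1/1078 ≈ -0.00092764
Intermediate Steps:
1/(-120 - 958) = 1/(-1078) = -1/1078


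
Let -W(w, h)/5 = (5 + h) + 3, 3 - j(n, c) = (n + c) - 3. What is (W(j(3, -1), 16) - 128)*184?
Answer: -45632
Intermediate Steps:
j(n, c) = 6 - c - n (j(n, c) = 3 - ((n + c) - 3) = 3 - ((c + n) - 3) = 3 - (-3 + c + n) = 3 + (3 - c - n) = 6 - c - n)
W(w, h) = -40 - 5*h (W(w, h) = -5*((5 + h) + 3) = -5*(8 + h) = -40 - 5*h)
(W(j(3, -1), 16) - 128)*184 = ((-40 - 5*16) - 128)*184 = ((-40 - 80) - 128)*184 = (-120 - 128)*184 = -248*184 = -45632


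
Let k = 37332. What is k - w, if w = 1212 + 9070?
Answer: 27050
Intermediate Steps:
w = 10282
k - w = 37332 - 1*10282 = 37332 - 10282 = 27050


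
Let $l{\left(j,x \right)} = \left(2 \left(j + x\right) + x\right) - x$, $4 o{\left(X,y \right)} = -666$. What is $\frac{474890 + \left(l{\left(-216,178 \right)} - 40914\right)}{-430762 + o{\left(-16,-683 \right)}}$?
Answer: $- \frac{867800}{861857} \approx -1.0069$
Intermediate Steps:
$o{\left(X,y \right)} = - \frac{333}{2}$ ($o{\left(X,y \right)} = \frac{1}{4} \left(-666\right) = - \frac{333}{2}$)
$l{\left(j,x \right)} = 2 j + 2 x$ ($l{\left(j,x \right)} = \left(\left(2 j + 2 x\right) + x\right) - x = \left(2 j + 3 x\right) - x = 2 j + 2 x$)
$\frac{474890 + \left(l{\left(-216,178 \right)} - 40914\right)}{-430762 + o{\left(-16,-683 \right)}} = \frac{474890 + \left(\left(2 \left(-216\right) + 2 \cdot 178\right) - 40914\right)}{-430762 - \frac{333}{2}} = \frac{474890 + \left(\left(-432 + 356\right) - 40914\right)}{- \frac{861857}{2}} = \left(474890 - 40990\right) \left(- \frac{2}{861857}\right) = 433900 \left(- \frac{2}{861857}\right) = - \frac{867800}{861857}$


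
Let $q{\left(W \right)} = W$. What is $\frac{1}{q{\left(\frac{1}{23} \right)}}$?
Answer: $23$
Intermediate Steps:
$\frac{1}{q{\left(\frac{1}{23} \right)}} = \frac{1}{\frac{1}{23}} = 23$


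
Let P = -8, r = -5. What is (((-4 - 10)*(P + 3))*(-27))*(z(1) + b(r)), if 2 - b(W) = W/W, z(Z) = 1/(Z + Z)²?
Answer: -4725/2 ≈ -2362.5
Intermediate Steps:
z(Z) = 1/(4*Z²) (z(Z) = 1/(2*Z)² = 1/(4*Z²))
b(W) = 1 (b(W) = 2 - W/W = 2 - 1*1 = 2 - 1 = 1)
(((-4 - 10)*(P + 3))*(-27))*(z(1) + b(r)) = (((-4 - 10)*(-8 + 3))*(-27))*((¼)/1² + 1) = (-14*(-5)*(-27))*((¼)*1 + 1) = (70*(-27))*(¼ + 1) = -1890*5/4 = -4725/2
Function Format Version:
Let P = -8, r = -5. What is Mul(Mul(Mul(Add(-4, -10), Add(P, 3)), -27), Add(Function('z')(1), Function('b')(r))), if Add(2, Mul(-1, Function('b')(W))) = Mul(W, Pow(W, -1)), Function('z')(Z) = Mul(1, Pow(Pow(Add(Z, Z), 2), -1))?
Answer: Rational(-4725, 2) ≈ -2362.5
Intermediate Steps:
Function('z')(Z) = Mul(Rational(1, 4), Pow(Z, -2)) (Function('z')(Z) = Mul(1, Pow(Pow(Mul(2, Z), 2), -1)) = Mul(1, Pow(Mul(4, Pow(Z, 2)), -1)) = Mul(1, Mul(Rational(1, 4), Pow(Z, -2))) = Mul(Rational(1, 4), Pow(Z, -2)))
Function('b')(W) = 1 (Function('b')(W) = Add(2, Mul(-1, Mul(W, Pow(W, -1)))) = Add(2, Mul(-1, 1)) = Add(2, -1) = 1)
Mul(Mul(Mul(Add(-4, -10), Add(P, 3)), -27), Add(Function('z')(1), Function('b')(r))) = Mul(Mul(Mul(Add(-4, -10), Add(-8, 3)), -27), Add(Mul(Rational(1, 4), Pow(1, -2)), 1)) = Mul(Mul(Mul(-14, -5), -27), Add(Mul(Rational(1, 4), 1), 1)) = Mul(Mul(70, -27), Add(Rational(1, 4), 1)) = Mul(-1890, Rational(5, 4)) = Rational(-4725, 2)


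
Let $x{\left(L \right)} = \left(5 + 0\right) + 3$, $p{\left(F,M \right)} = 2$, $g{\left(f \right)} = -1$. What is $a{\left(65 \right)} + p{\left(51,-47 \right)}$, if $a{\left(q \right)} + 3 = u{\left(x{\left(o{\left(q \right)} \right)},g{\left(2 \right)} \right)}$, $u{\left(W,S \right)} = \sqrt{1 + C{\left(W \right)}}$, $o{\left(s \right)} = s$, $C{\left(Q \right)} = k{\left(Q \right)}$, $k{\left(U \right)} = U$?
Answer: $2$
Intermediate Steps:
$C{\left(Q \right)} = Q$
$x{\left(L \right)} = 8$ ($x{\left(L \right)} = 5 + 3 = 8$)
$u{\left(W,S \right)} = \sqrt{1 + W}$
$a{\left(q \right)} = 0$ ($a{\left(q \right)} = -3 + \sqrt{1 + 8} = -3 + \sqrt{9} = -3 + 3 = 0$)
$a{\left(65 \right)} + p{\left(51,-47 \right)} = 0 + 2 = 2$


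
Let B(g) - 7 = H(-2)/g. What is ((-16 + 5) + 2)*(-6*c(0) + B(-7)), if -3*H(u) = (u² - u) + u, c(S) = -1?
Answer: -831/7 ≈ -118.71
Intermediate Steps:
H(u) = -u²/3 (H(u) = -((u² - u) + u)/3 = -u²/3)
B(g) = 7 - 4/(3*g) (B(g) = 7 + (-⅓*(-2)²)/g = 7 + (-⅓*4)/g = 7 - 4/(3*g))
((-16 + 5) + 2)*(-6*c(0) + B(-7)) = ((-16 + 5) + 2)*(-6*(-1) + (7 - 4/3/(-7))) = (-11 + 2)*(6 + (7 - 4/3*(-⅐))) = -9*(6 + (7 + 4/21)) = -9*(6 + 151/21) = -9*277/21 = -831/7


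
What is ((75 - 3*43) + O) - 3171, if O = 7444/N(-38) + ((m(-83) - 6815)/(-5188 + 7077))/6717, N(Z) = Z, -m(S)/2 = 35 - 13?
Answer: -824708910082/241079847 ≈ -3420.9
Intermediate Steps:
m(S) = -44 (m(S) = -2*(35 - 13) = -2*22 = -44)
O = -47226403507/241079847 (O = 7444/(-38) + ((-44 - 6815)/(-5188 + 7077))/6717 = 7444*(-1/38) - 6859/1889*(1/6717) = -3722/19 - 6859*1/1889*(1/6717) = -3722/19 - 6859/1889*1/6717 = -3722/19 - 6859/12688413 = -47226403507/241079847 ≈ -195.90)
((75 - 3*43) + O) - 3171 = ((75 - 3*43) - 47226403507/241079847) - 3171 = ((75 - 129) - 47226403507/241079847) - 3171 = (-54 - 47226403507/241079847) - 3171 = -60244715245/241079847 - 3171 = -824708910082/241079847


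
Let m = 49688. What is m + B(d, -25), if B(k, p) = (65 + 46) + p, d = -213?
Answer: 49774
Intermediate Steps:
B(k, p) = 111 + p
m + B(d, -25) = 49688 + (111 - 25) = 49688 + 86 = 49774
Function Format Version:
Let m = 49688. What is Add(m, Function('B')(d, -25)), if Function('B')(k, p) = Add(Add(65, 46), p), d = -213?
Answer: 49774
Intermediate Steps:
Function('B')(k, p) = Add(111, p)
Add(m, Function('B')(d, -25)) = Add(49688, Add(111, -25)) = Add(49688, 86) = 49774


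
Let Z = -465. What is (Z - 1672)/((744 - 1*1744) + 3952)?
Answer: -2137/2952 ≈ -0.72392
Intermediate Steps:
(Z - 1672)/((744 - 1*1744) + 3952) = (-465 - 1672)/((744 - 1*1744) + 3952) = -2137/((744 - 1744) + 3952) = -2137/(-1000 + 3952) = -2137/2952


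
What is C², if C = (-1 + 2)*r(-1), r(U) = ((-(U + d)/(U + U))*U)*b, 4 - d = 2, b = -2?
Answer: 1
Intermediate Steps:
d = 2 (d = 4 - 1*2 = 4 - 2 = 2)
r(U) = 2 + U (r(U) = ((-(U + 2)/(U + U))*U)*(-2) = ((-(2 + U)/(2*U))*U)*(-2) = (-1 - U/2)*(-2) = 2 + U)
C = 1 (C = (-1 + 2)*(2 - 1) = 1*1 = 1)
C² = 1² = 1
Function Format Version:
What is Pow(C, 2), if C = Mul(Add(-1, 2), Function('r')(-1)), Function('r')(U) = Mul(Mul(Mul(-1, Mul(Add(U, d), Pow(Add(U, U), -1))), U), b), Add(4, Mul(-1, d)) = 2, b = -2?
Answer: 1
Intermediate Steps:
d = 2 (d = Add(4, Mul(-1, 2)) = Add(4, -2) = 2)
Function('r')(U) = Add(2, U) (Function('r')(U) = Mul(Mul(Mul(-1, Mul(Add(U, 2), Pow(Add(U, U), -1))), U), -2) = Mul(Mul(Mul(-1, Mul(Add(2, U), Pow(Mul(2, U), -1))), U), -2) = Mul(Mul(Mul(-1, Mul(Add(2, U), Mul(Rational(1, 2), Pow(U, -1)))), U), -2) = Mul(Mul(Mul(-1, Mul(Rational(1, 2), Pow(U, -1), Add(2, U))), U), -2) = Mul(Mul(Mul(Rational(-1, 2), Pow(U, -1), Add(2, U)), U), -2) = Mul(Add(-1, Mul(Rational(-1, 2), U)), -2) = Add(2, U))
C = 1 (C = Mul(Add(-1, 2), Add(2, -1)) = Mul(1, 1) = 1)
Pow(C, 2) = Pow(1, 2) = 1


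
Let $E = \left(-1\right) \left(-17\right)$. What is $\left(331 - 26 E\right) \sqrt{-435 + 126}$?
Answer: $- 111 i \sqrt{309} \approx - 1951.2 i$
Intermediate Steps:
$E = 17$
$\left(331 - 26 E\right) \sqrt{-435 + 126} = \left(331 - 442\right) \sqrt{-435 + 126} = \left(331 - 442\right) \sqrt{-309} = - 111 i \sqrt{309}$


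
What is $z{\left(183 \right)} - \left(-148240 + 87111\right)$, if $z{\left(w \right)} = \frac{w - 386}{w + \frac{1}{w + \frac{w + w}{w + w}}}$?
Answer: $\frac{2058359465}{33673} \approx 61128.0$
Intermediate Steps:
$z{\left(w \right)} = \frac{-386 + w}{w + \frac{1}{1 + w}}$ ($z{\left(w \right)} = \frac{-386 + w}{w + \frac{1}{w + \frac{2 w}{2 w}}} = \frac{-386 + w}{w + \frac{1}{w + 2 w \frac{1}{2 w}}} = \frac{-386 + w}{w + \frac{1}{w + 1}} = \frac{-386 + w}{w + \frac{1}{1 + w}}$)
$z{\left(183 \right)} - \left(-148240 + 87111\right) = \frac{-386 + 183^{2} - 70455}{1 + 183 + 183^{2}} - \left(-148240 + 87111\right) = \frac{-386 + 33489 - 70455}{1 + 183 + 33489} - -61129 = \frac{1}{33673} \left(-37352\right) + 61129 = - \frac{37352}{33673} + 61129 = \frac{2058359465}{33673}$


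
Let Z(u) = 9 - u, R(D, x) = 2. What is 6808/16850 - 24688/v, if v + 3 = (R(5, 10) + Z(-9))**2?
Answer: -206645012/3344725 ≈ -61.782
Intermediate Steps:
v = 397 (v = -3 + (2 + (9 - 1*(-9)))**2 = -3 + (2 + (9 + 9))**2 = -3 + (2 + 18)**2 = -3 + 20**2 = -3 + 400 = 397)
6808/16850 - 24688/v = 6808/16850 - 24688/397 = 6808*(1/16850) - 24688*1/397 = 3404/8425 - 24688/397 = -206645012/3344725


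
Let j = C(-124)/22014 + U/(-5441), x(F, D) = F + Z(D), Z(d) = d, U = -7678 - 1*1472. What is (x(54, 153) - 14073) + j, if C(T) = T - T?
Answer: -75435756/5441 ≈ -13864.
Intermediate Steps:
U = -9150 (U = -7678 - 1472 = -9150)
C(T) = 0
x(F, D) = D + F (x(F, D) = F + D = D + F)
j = 9150/5441 (j = 0/22014 - 9150/(-5441) = 0*(1/22014) - 9150*(-1/5441) = 0 + 9150/5441 = 9150/5441 ≈ 1.6817)
(x(54, 153) - 14073) + j = ((153 + 54) - 14073) + 9150/5441 = (207 - 14073) + 9150/5441 = -13866 + 9150/5441 = -75435756/5441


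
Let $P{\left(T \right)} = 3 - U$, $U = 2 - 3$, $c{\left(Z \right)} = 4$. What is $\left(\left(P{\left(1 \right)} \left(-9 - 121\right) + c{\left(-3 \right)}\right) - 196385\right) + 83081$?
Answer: $-113820$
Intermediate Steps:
$U = -1$ ($U = 2 - 3 = -1$)
$P{\left(T \right)} = 4$ ($P{\left(T \right)} = 3 - -1 = 3 + 1 = 4$)
$\left(\left(P{\left(1 \right)} \left(-9 - 121\right) + c{\left(-3 \right)}\right) - 196385\right) + 83081 = \left(\left(4 \left(-9 - 121\right) + 4\right) - 196385\right) + 83081 = \left(\left(4 \left(-130\right) + 4\right) - 196385\right) + 83081 = \left(\left(-520 + 4\right) - 196385\right) + 83081 = \left(-516 - 196385\right) + 83081 = -196901 + 83081 = -113820$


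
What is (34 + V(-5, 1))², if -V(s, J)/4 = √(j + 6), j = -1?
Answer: 1236 - 272*√5 ≈ 627.79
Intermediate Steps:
V(s, J) = -4*√5 (V(s, J) = -4*√(-1 + 6) = -4*√5)
(34 + V(-5, 1))² = (34 - 4*√5)²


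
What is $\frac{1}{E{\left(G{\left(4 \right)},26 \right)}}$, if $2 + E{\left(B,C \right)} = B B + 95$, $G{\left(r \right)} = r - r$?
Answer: $\frac{1}{93} \approx 0.010753$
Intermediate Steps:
$G{\left(r \right)} = 0$
$E{\left(B,C \right)} = 93 + B^{2}$ ($E{\left(B,C \right)} = -2 + \left(B B + 95\right) = -2 + \left(B^{2} + 95\right) = -2 + \left(95 + B^{2}\right) = 93 + B^{2}$)
$\frac{1}{E{\left(G{\left(4 \right)},26 \right)}} = \frac{1}{93 + 0^{2}} = \frac{1}{93 + 0} = \frac{1}{93}$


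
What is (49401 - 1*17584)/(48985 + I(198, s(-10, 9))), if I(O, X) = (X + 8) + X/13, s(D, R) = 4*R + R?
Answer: 413621/637539 ≈ 0.64878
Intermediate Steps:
s(D, R) = 5*R
I(O, X) = 8 + 14*X/13 (I(O, X) = (8 + X) + X*(1/13) = (8 + X) + X/13 = 8 + 14*X/13)
(49401 - 1*17584)/(48985 + I(198, s(-10, 9))) = (49401 - 1*17584)/(48985 + (8 + 14*(5*9)/13)) = (49401 - 17584)/(48985 + (8 + (14/13)*45)) = 31817/(48985 + (8 + 630/13)) = 31817/(48985 + 734/13) = 31817/(637539/13) = 31817*(13/637539) = 413621/637539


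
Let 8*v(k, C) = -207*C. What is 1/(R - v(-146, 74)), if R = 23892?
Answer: 4/103227 ≈ 3.8750e-5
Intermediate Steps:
v(k, C) = -207*C/8 (v(k, C) = (-207*C)/8 = -207*C/8)
1/(R - v(-146, 74)) = 1/(23892 - (-207)*74/8) = 1/(23892 - 1*(-7659/4)) = 1/(23892 + 7659/4) = 1/(103227/4) = 4/103227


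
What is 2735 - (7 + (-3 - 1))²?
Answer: 2726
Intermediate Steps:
2735 - (7 + (-3 - 1))² = 2735 - (7 - 4)² = 2735 - 1*3² = 2735 - 1*9 = 2735 - 9 = 2726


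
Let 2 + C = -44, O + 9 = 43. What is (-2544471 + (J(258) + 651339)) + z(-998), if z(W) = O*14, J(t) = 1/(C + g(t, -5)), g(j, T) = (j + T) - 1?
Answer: -389887135/206 ≈ -1.8927e+6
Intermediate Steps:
O = 34 (O = -9 + 43 = 34)
C = -46 (C = -2 - 44 = -46)
g(j, T) = -1 + T + j (g(j, T) = (T + j) - 1 = -1 + T + j)
J(t) = 1/(-52 + t) (J(t) = 1/(-46 + (-1 - 5 + t)) = 1/(-46 + (-6 + t)) = 1/(-52 + t))
z(W) = 476 (z(W) = 34*14 = 476)
(-2544471 + (J(258) + 651339)) + z(-998) = (-2544471 + (1/(-52 + 258) + 651339)) + 476 = (-2544471 + (1/206 + 651339)) + 476 = (-2544471 + 134175835/206) + 476 = -389985191/206 + 476 = -389887135/206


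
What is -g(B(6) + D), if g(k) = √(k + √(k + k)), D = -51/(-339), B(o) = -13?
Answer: -√(-164076 + 2486*I*√678)/113 ≈ -0.69421 - 3.6512*I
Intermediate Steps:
D = 17/113 (D = -51*(-1/339) = 17/113 ≈ 0.15044)
g(k) = √(k + √2*√k) (g(k) = √(k + √(2*k)) = √(k + √2*√k))
-g(B(6) + D) = -√((-13 + 17/113) + √2*√(-13 + 17/113)) = -√(-1452/113 + √2*√(-1452/113)) = -√(-1452/113 + √2*(22*I*√339/113)) = -√(-1452/113 + 22*I*√678/113)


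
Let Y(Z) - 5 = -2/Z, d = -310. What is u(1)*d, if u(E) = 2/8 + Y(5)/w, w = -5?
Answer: 2077/10 ≈ 207.70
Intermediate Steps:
Y(Z) = 5 - 2/Z
u(E) = -67/100 (u(E) = 2/8 + (5 - 2/5)/(-5) = 2*(⅛) + (5 - 2*⅕)*(-⅕) = ¼ + (5 - ⅖)*(-⅕) = ¼ + (23/5)*(-⅕) = ¼ - 23/25 = -67/100)
u(1)*d = -67/100*(-310) = 2077/10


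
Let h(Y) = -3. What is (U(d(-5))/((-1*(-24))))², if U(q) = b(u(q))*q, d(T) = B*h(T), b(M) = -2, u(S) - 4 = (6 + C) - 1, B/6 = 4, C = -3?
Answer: 36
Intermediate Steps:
B = 24 (B = 6*4 = 24)
u(S) = 6 (u(S) = 4 + ((6 - 3) - 1) = 4 + (3 - 1) = 4 + 2 = 6)
d(T) = -72 (d(T) = 24*(-3) = -72)
U(q) = -2*q
(U(d(-5))/((-1*(-24))))² = ((-2*(-72))/((-1*(-24))))² = (144/24)² = (144*(1/24))² = 6² = 36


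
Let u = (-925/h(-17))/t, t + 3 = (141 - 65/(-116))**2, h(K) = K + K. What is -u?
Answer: -6223400/4583350841 ≈ -0.0013578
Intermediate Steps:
h(K) = 2*K
t = 269608873/13456 (t = -3 + (141 - 65/(-116))**2 = -3 + (141 - 65*(-1/116))**2 = -3 + (141 + 65/116)**2 = -3 + (16421/116)**2 = -3 + 269649241/13456 = 269608873/13456 ≈ 20036.)
u = 6223400/4583350841 (u = (-925/(2*(-17)))/(269608873/13456) = -925/(-34)*(13456/269608873) = -925*(-1/34)*(13456/269608873) = (925/34)*(13456/269608873) = 6223400/4583350841 ≈ 0.0013578)
-u = -1*6223400/4583350841 = -6223400/4583350841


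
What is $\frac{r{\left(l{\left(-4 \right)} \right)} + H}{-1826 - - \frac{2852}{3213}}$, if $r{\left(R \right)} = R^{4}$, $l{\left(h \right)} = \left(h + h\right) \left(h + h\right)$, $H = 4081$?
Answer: $- \frac{53918307261}{5864086} \approx -9194.7$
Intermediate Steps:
$l{\left(h \right)} = 4 h^{2}$ ($l{\left(h \right)} = 2 h 2 h = 4 h^{2}$)
$\frac{r{\left(l{\left(-4 \right)} \right)} + H}{-1826 - - \frac{2852}{3213}} = \frac{\left(4 \left(-4\right)^{2}\right)^{4} + 4081}{-1826 - - \frac{2852}{3213}} = \frac{\left(4 \cdot 16\right)^{4} + 4081}{-1826 - \left(-2852\right) \frac{1}{3213}} = \frac{64^{4} + 4081}{-1826 - - \frac{2852}{3213}} = \frac{16777216 + 4081}{-1826 + \frac{2852}{3213}} = \frac{16781297}{- \frac{5864086}{3213}} = 16781297 \left(- \frac{3213}{5864086}\right) = - \frac{53918307261}{5864086}$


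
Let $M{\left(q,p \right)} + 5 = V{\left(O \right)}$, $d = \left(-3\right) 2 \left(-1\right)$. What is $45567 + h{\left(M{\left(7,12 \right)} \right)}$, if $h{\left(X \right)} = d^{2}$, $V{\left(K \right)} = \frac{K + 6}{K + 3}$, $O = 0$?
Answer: $45603$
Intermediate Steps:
$V{\left(K \right)} = \frac{6 + K}{3 + K}$
$d = 6$ ($d = \left(-6\right) \left(-1\right) = 6$)
$M{\left(q,p \right)} = -3$ ($M{\left(q,p \right)} = -5 + \frac{6 + 0}{3 + 0} = -5 + \frac{1}{3} \cdot 6 = -5 + 2 = -3$)
$h{\left(X \right)} = 36$ ($h{\left(X \right)} = 6^{2} = 36$)
$45567 + h{\left(M{\left(7,12 \right)} \right)} = 45567 + 36 = 45603$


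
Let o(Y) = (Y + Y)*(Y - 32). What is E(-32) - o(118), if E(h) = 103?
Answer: -20193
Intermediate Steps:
o(Y) = 2*Y*(-32 + Y) (o(Y) = (2*Y)*(-32 + Y) = 2*Y*(-32 + Y))
E(-32) - o(118) = 103 - 2*118*(-32 + 118) = 103 - 2*118*86 = 103 - 1*20296 = 103 - 20296 = -20193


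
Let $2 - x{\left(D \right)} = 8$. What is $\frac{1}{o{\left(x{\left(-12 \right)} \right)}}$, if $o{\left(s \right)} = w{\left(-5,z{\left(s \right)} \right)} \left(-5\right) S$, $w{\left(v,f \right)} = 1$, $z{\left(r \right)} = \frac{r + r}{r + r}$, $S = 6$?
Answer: $- \frac{1}{30} \approx -0.033333$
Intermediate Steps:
$x{\left(D \right)} = -6$ ($x{\left(D \right)} = 2 - 8 = -6$)
$z{\left(r \right)} = 1$ ($z{\left(r \right)} = \frac{2 r}{2 r} = 2 r \frac{1}{2 r} = 1$)
$o{\left(s \right)} = -30$ ($o{\left(s \right)} = 1 \left(-5\right) 6 = \left(-5\right) 6 = -30$)
$\frac{1}{o{\left(x{\left(-12 \right)} \right)}} = \frac{1}{-30} = - \frac{1}{30}$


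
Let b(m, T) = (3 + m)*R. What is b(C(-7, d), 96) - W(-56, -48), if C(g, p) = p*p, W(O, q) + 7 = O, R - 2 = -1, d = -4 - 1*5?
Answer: 147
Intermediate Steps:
d = -9 (d = -4 - 5 = -9)
R = 1 (R = 2 - 1 = 1)
W(O, q) = -7 + O
C(g, p) = p²
b(m, T) = 3 + m (b(m, T) = (3 + m)*1 = 3 + m)
b(C(-7, d), 96) - W(-56, -48) = (3 + (-9)²) - (-7 - 56) = (3 + 81) - 1*(-63) = 84 + 63 = 147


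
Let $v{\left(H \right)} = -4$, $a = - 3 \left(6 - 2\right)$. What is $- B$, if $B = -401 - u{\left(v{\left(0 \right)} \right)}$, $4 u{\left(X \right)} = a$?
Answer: $398$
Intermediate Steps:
$a = -12$ ($a = \left(-3\right) 4 = -12$)
$u{\left(X \right)} = -3$ ($u{\left(X \right)} = \frac{1}{4} \left(-12\right) = -3$)
$B = -398$ ($B = -401 - -3 = -401 + 3 = -398$)
$- B = \left(-1\right) \left(-398\right) = 398$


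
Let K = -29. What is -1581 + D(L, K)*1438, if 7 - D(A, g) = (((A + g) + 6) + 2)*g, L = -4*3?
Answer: -1367681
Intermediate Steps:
L = -12
D(A, g) = 7 - g*(8 + A + g) (D(A, g) = 7 - (((A + g) + 6) + 2)*g = 7 - ((6 + A + g) + 2)*g = 7 - (8 + A + g)*g = 7 - g*(8 + A + g))
-1581 + D(L, K)*1438 = -1581 + (7 - 1*(-29)² - 8*(-29) - 1*(-12)*(-29))*1438 = -1581 + (7 - 1*841 + 232 - 348)*1438 = -1581 + (7 - 841 + 232 - 348)*1438 = -1581 - 950*1438 = -1581 - 1366100 = -1367681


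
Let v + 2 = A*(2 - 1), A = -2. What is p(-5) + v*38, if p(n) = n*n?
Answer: -127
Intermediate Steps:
p(n) = n²
v = -4 (v = -2 - 2*(2 - 1) = -2 - 2*1 = -2 - 2 = -4)
p(-5) + v*38 = (-5)² - 4*38 = 25 - 152 = -127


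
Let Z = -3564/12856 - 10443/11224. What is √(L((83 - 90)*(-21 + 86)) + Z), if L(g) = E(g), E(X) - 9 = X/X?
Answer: √715109357054854/9018484 ≈ 2.9652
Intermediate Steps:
E(X) = 10 (E(X) = 9 + X/X = 9 + 1 = 10)
L(g) = 10
Z = -21782193/18036968 (Z = -3564*1/12856 - 10443*1/11224 = -891/3214 - 10443/11224 = -21782193/18036968 ≈ -1.2076)
√(L((83 - 90)*(-21 + 86)) + Z) = √(10 - 21782193/18036968) = √(158587487/18036968) = √715109357054854/9018484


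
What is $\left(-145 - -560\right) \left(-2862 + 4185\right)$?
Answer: $549045$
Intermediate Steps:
$\left(-145 - -560\right) \left(-2862 + 4185\right) = \left(-145 + 560\right) 1323 = 415 \cdot 1323 = 549045$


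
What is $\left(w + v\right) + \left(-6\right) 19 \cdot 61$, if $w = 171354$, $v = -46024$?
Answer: $118376$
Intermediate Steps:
$\left(w + v\right) + \left(-6\right) 19 \cdot 61 = \left(171354 - 46024\right) + \left(-6\right) 19 \cdot 61 = 125330 - 6954 = 118376$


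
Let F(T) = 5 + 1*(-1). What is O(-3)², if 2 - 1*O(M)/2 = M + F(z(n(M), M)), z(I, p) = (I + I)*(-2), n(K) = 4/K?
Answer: 4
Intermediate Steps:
z(I, p) = -4*I (z(I, p) = (2*I)*(-2) = -4*I)
F(T) = 4 (F(T) = 5 - 1 = 4)
O(M) = -4 - 2*M (O(M) = 4 - 2*(M + 4) = 4 - 2*(4 + M) = 4 + (-8 - 2*M) = -4 - 2*M)
O(-3)² = (-4 - 2*(-3))² = (-4 + 6)² = 2² = 4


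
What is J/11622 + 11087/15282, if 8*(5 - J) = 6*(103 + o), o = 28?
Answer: 84952045/118404936 ≈ 0.71747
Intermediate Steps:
J = -373/4 (J = 5 - 3*(103 + 28)/4 = 5 - 3*131/4 = 5 - 1/8*786 = 5 - 393/4 = -373/4 ≈ -93.250)
J/11622 + 11087/15282 = -373/4/11622 + 11087/15282 = -373/4*1/11622 + 11087*(1/15282) = -373/46488 + 11087/15282 = 84952045/118404936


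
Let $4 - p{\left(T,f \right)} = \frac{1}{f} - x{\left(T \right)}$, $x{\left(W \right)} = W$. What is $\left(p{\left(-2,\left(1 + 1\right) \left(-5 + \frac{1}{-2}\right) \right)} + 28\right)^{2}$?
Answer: $\frac{109561}{121} \approx 905.46$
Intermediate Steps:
$p{\left(T,f \right)} = 4 + T - \frac{1}{f}$ ($p{\left(T,f \right)} = 4 - \left(\frac{1}{f} - T\right) = 4 + \left(T - \frac{1}{f}\right) = 4 + T - \frac{1}{f}$)
$\left(p{\left(-2,\left(1 + 1\right) \left(-5 + \frac{1}{-2}\right) \right)} + 28\right)^{2} = \left(\left(4 - 2 - \frac{1}{\left(1 + 1\right) \left(-5 + \frac{1}{-2}\right)}\right) + 28\right)^{2} = \left(\left(4 - 2 - \frac{1}{2 \left(-5 - \frac{1}{2}\right)}\right) + 28\right)^{2} = \left(\left(4 - 2 - \frac{1}{2 \left(- \frac{11}{2}\right)}\right) + 28\right)^{2} = \left(\left(4 - 2 - \frac{1}{-11}\right) + 28\right)^{2} = \left(\left(4 - 2 - - \frac{1}{11}\right) + 28\right)^{2} = \left(\left(4 - 2 + \frac{1}{11}\right) + 28\right)^{2} = \left(\frac{23}{11} + 28\right)^{2} = \left(\frac{331}{11}\right)^{2} = \frac{109561}{121}$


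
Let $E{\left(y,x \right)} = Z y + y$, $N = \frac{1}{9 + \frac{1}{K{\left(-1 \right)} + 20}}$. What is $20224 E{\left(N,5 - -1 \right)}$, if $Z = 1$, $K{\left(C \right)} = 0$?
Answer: $\frac{808960}{181} \approx 4469.4$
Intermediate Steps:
$N = \frac{20}{181}$ ($N = \frac{1}{9 + \frac{1}{0 + 20}} = \frac{1}{9 + \frac{1}{20}} = \frac{1}{\frac{181}{20}} = \frac{20}{181} \approx 0.1105$)
$E{\left(y,x \right)} = 2 y$ ($E{\left(y,x \right)} = 1 y + y = y + y = 2 y$)
$20224 E{\left(N,5 - -1 \right)} = 20224 \cdot 2 \cdot \frac{20}{181} = 20224 \cdot \frac{40}{181} = \frac{808960}{181}$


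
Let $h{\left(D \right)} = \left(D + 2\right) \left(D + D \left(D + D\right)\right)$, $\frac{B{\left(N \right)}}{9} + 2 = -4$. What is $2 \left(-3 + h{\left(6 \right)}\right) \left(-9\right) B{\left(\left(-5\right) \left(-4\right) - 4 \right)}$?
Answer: $603612$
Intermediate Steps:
$B{\left(N \right)} = -54$ ($B{\left(N \right)} = -18 + 9 \left(-4\right) = -18 - 36 = -54$)
$h{\left(D \right)} = \left(2 + D\right) \left(D + 2 D^{2}\right)$ ($h{\left(D \right)} = \left(2 + D\right) \left(D + D 2 D\right) = \left(2 + D\right) \left(D + 2 D^{2}\right)$)
$2 \left(-3 + h{\left(6 \right)}\right) \left(-9\right) B{\left(\left(-5\right) \left(-4\right) - 4 \right)} = 2 \left(-3 + 6 \left(2 + 2 \cdot 6^{2} + 5 \cdot 6\right)\right) \left(-9\right) \left(-54\right) = 2 \left(-3 + 6 \left(2 + 2 \cdot 36 + 30\right)\right) \left(-9\right) \left(-54\right) = 2 \left(-3 + 6 \left(2 + 72 + 30\right)\right) \left(-9\right) \left(-54\right) = 2 \left(-3 + 6 \cdot 104\right) \left(-9\right) \left(-54\right) = 2 \left(-3 + 624\right) \left(-9\right) \left(-54\right) = 2 \cdot 621 \left(-9\right) \left(-54\right) = 1242 \left(-9\right) \left(-54\right) = \left(-11178\right) \left(-54\right) = 603612$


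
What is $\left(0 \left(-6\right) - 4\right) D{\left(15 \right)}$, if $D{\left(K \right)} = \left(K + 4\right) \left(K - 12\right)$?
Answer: $-228$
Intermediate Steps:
$D{\left(K \right)} = \left(-12 + K\right) \left(4 + K\right)$ ($D{\left(K \right)} = \left(4 + K\right) \left(-12 + K\right) = \left(-12 + K\right) \left(4 + K\right)$)
$\left(0 \left(-6\right) - 4\right) D{\left(15 \right)} = \left(0 \left(-6\right) - 4\right) \left(-48 + 15^{2} - 120\right) = \left(0 - 4\right) \left(-48 + 225 - 120\right) = \left(-4\right) 57 = -228$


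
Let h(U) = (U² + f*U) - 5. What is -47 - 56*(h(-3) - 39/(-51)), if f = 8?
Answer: 17513/17 ≈ 1030.2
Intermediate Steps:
h(U) = -5 + U² + 8*U (h(U) = (U² + 8*U) - 5 = -5 + U² + 8*U)
-47 - 56*(h(-3) - 39/(-51)) = -47 - 56*((-5 + (-3)² + 8*(-3)) - 39/(-51)) = -47 - 56*((-5 + 9 - 24) - 39*(-1)/51) = -47 - 56*(-20 - 1*(-13/17)) = -47 - 56*(-20 + 13/17) = -47 - 56*(-327/17) = -47 + 18312/17 = 17513/17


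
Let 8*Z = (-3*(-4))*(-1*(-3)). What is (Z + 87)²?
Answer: 33489/4 ≈ 8372.3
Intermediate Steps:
Z = 9/2 (Z = ((-3*(-4))*(-1*(-3)))/8 = (12*3)/8 = (⅛)*36 = 9/2 ≈ 4.5000)
(Z + 87)² = (9/2 + 87)² = (183/2)² = 33489/4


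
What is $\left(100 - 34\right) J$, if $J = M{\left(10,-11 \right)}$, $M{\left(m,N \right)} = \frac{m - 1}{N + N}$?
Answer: $-27$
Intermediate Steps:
$M{\left(m,N \right)} = \frac{-1 + m}{2 N}$
$J = - \frac{9}{22}$ ($J = \frac{-1 + 10}{2 \left(-11\right)} = \frac{1}{2} \left(- \frac{1}{11}\right) 9 = - \frac{9}{22} \approx -0.40909$)
$\left(100 - 34\right) J = \left(100 - 34\right) \left(- \frac{9}{22}\right) = 66 \left(- \frac{9}{22}\right) = -27$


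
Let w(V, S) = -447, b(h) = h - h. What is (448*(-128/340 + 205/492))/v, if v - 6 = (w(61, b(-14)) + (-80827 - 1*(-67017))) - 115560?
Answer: -4592/33101805 ≈ -0.00013872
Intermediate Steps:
b(h) = 0
v = -129811 (v = 6 + ((-447 + (-80827 - 1*(-67017))) - 115560) = 6 + ((-447 + (-80827 + 67017)) - 115560) = 6 + ((-447 - 13810) - 115560) = 6 + (-14257 - 115560) = 6 - 129817 = -129811)
(448*(-128/340 + 205/492))/v = (448*(-128/340 + 205/492))/(-129811) = (448*(-128*1/340 + 205*(1/492)))*(-1/129811) = (448*(-32/85 + 5/12))*(-1/129811) = (448*(41/1020))*(-1/129811) = (4592/255)*(-1/129811) = -4592/33101805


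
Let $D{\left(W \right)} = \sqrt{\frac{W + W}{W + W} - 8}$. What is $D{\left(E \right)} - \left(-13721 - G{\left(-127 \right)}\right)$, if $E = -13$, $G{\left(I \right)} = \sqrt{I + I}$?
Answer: $13721 + i \sqrt{7} + i \sqrt{254} \approx 13721.0 + 18.583 i$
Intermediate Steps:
$G{\left(I \right)} = \sqrt{2} \sqrt{I}$ ($G{\left(I \right)} = \sqrt{2 I} = \sqrt{2} \sqrt{I}$)
$D{\left(W \right)} = i \sqrt{7}$ ($D{\left(W \right)} = \sqrt{\frac{2 W}{2 W} - 8} = \sqrt{2 W \frac{1}{2 W} - 8} = \sqrt{1 - 8} = \sqrt{-7} = i \sqrt{7}$)
$D{\left(E \right)} - \left(-13721 - G{\left(-127 \right)}\right) = i \sqrt{7} - \left(-13721 - \sqrt{2} \sqrt{-127}\right) = i \sqrt{7} - \left(-13721 - \sqrt{2} i \sqrt{127}\right) = i \sqrt{7} - \left(-13721 - i \sqrt{254}\right) = i \sqrt{7} + \left(13721 + i \sqrt{254}\right) = 13721 + i \sqrt{7} + i \sqrt{254}$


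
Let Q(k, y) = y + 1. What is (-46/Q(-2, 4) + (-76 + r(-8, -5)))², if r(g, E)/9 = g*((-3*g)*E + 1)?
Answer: 1798947396/25 ≈ 7.1958e+7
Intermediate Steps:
Q(k, y) = 1 + y
r(g, E) = 9*g*(1 - 3*E*g) (r(g, E) = 9*(g*((-3*g)*E + 1)) = 9*(g*(-3*E*g + 1)) = 9*(g*(1 - 3*E*g)) = 9*g*(1 - 3*E*g))
(-46/Q(-2, 4) + (-76 + r(-8, -5)))² = (-46/(1 + 4) + (-76 + 9*(-8)*(1 - 3*(-5)*(-8))))² = (-46/5 + (-76 + 9*(-8)*(1 - 120)))² = (-46*⅕ + (-76 + 9*(-8)*(-119)))² = (-46/5 + (-76 + 8568))² = (-46/5 + 8492)² = (42414/5)² = 1798947396/25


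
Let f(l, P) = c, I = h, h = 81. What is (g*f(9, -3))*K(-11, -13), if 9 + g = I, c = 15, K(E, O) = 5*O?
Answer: -70200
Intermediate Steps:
I = 81
f(l, P) = 15
g = 72 (g = -9 + 81 = 72)
(g*f(9, -3))*K(-11, -13) = (72*15)*(5*(-13)) = 1080*(-65) = -70200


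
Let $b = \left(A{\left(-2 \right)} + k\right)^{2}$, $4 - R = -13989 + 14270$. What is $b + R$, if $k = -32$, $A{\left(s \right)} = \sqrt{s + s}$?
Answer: $743 - 128 i \approx 743.0 - 128.0 i$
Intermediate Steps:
$A{\left(s \right)} = \sqrt{2} \sqrt{s}$ ($A{\left(s \right)} = \sqrt{2 s} = \sqrt{2} \sqrt{s}$)
$R = -277$ ($R = 4 - \left(-13989 + 14270\right) = 4 - 281 = -277$)
$b = \left(-32 + 2 i\right)^{2}$ ($b = \left(\sqrt{2} \sqrt{-2} - 32\right)^{2} = \left(\sqrt{2} i \sqrt{2} - 32\right)^{2} = \left(2 i - 32\right)^{2} = \left(-32 + 2 i\right)^{2} \approx 1020.0 - 128.0 i$)
$b + R = \left(1020 - 128 i\right) - 277 = 743 - 128 i$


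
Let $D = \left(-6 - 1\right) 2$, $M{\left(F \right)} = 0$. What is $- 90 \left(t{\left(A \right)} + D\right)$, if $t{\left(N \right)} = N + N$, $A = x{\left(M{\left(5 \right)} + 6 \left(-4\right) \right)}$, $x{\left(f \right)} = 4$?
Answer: $540$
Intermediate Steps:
$A = 4$
$D = -14$ ($D = \left(-7\right) 2 = -14$)
$t{\left(N \right)} = 2 N$
$- 90 \left(t{\left(A \right)} + D\right) = - 90 \left(2 \cdot 4 - 14\right) = - 90 \left(8 - 14\right) = \left(-90\right) \left(-6\right) = 540$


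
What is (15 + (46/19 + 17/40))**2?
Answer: 183954969/577600 ≈ 318.48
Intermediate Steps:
(15 + (46/19 + 17/40))**2 = (15 + 2163/760)**2 = (13563/760)**2 = 183954969/577600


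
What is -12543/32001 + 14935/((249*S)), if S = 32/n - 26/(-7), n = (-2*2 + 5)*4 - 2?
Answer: 971513993/366539454 ≈ 2.6505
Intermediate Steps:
n = 2 (n = (-4 + 5)*4 - 2 = 1*4 - 2 = 4 - 2 = 2)
S = 138/7 (S = 32/2 - 26/(-7) = 32*(1/2) - 26*(-1/7) = 16 + 26/7 = 138/7 ≈ 19.714)
-12543/32001 + 14935/((249*S)) = -12543/32001 + 14935/((249*(138/7))) = -12543*1/32001 + 14935/(34362/7) = -4181/10667 + 14935*(7/34362) = -4181/10667 + 104545/34362 = 971513993/366539454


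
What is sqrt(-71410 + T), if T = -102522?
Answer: 2*I*sqrt(43483) ≈ 417.05*I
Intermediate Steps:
sqrt(-71410 + T) = sqrt(-71410 - 102522) = sqrt(-173932) = 2*I*sqrt(43483)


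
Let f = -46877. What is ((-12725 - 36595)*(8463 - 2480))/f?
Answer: 295081560/46877 ≈ 6294.8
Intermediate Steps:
((-12725 - 36595)*(8463 - 2480))/f = ((-12725 - 36595)*(8463 - 2480))/(-46877) = -49320*5983*(-1/46877) = -295081560*(-1/46877) = 295081560/46877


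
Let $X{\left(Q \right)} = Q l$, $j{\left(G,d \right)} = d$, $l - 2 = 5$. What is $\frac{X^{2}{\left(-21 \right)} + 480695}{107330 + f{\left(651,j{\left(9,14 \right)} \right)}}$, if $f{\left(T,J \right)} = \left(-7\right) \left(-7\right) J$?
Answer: $\frac{31394}{6751} \approx 4.6503$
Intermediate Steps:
$l = 7$ ($l = 2 + 5 = 7$)
$f{\left(T,J \right)} = 49 J$
$X{\left(Q \right)} = 7 Q$ ($X{\left(Q \right)} = Q 7 = 7 Q$)
$\frac{X^{2}{\left(-21 \right)} + 480695}{107330 + f{\left(651,j{\left(9,14 \right)} \right)}} = \frac{\left(7 \left(-21\right)\right)^{2} + 480695}{107330 + 49 \cdot 14} = \frac{\left(-147\right)^{2} + 480695}{107330 + 686} = \frac{21609 + 480695}{108016} = 502304 \cdot \frac{1}{108016} = \frac{31394}{6751}$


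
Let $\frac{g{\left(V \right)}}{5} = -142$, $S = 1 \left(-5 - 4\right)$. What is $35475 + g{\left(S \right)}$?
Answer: $34765$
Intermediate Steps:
$S = -9$ ($S = 1 \left(-9\right) = -9$)
$g{\left(V \right)} = -710$ ($g{\left(V \right)} = 5 \left(-142\right) = -710$)
$35475 + g{\left(S \right)} = 35475 - 710 = 34765$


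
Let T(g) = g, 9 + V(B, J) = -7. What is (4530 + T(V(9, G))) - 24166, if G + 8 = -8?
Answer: -19652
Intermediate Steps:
G = -16 (G = -8 - 8 = -16)
V(B, J) = -16 (V(B, J) = -9 - 7 = -16)
(4530 + T(V(9, G))) - 24166 = (4530 - 16) - 24166 = 4514 - 24166 = -19652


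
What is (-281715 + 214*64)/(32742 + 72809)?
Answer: -268019/105551 ≈ -2.5392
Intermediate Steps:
(-281715 + 214*64)/(32742 + 72809) = (-281715 + 13696)/105551 = -268019*1/105551 = -268019/105551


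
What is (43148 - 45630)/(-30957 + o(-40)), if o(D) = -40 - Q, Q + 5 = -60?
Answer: 1241/15466 ≈ 0.080240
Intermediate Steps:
Q = -65 (Q = -5 - 60 = -65)
o(D) = 25 (o(D) = -40 - 1*(-65) = -40 + 65 = 25)
(43148 - 45630)/(-30957 + o(-40)) = (43148 - 45630)/(-30957 + 25) = -2482/(-30932) = -2482*(-1/30932) = 1241/15466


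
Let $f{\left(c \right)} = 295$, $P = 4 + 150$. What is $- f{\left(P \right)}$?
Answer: $-295$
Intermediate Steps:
$P = 154$
$- f{\left(P \right)} = \left(-1\right) 295 = -295$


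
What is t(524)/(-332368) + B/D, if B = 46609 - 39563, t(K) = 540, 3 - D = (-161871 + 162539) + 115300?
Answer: -601121507/9635763780 ≈ -0.062384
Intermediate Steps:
D = -115965 (D = 3 - ((-161871 + 162539) + 115300) = 3 - (668 + 115300) = 3 - 1*115968 = 3 - 115968 = -115965)
B = 7046
t(524)/(-332368) + B/D = 540/(-332368) + 7046/(-115965) = 540*(-1/332368) + 7046*(-1/115965) = -135/83092 - 7046/115965 = -601121507/9635763780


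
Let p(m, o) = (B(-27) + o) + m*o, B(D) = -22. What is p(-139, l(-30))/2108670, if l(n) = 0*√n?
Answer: -11/1054335 ≈ -1.0433e-5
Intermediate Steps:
l(n) = 0
p(m, o) = -22 + o + m*o (p(m, o) = (-22 + o) + m*o = -22 + o + m*o)
p(-139, l(-30))/2108670 = (-22 + 0 - 139*0)/2108670 = (-22 + 0 + 0)*(1/2108670) = -22*1/2108670 = -11/1054335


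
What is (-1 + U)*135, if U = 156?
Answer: 20925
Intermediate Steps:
(-1 + U)*135 = (-1 + 156)*135 = 155*135 = 20925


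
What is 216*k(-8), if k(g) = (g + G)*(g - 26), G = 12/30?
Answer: 279072/5 ≈ 55814.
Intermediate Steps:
G = ⅖ (G = 12*(1/30) = ⅖ ≈ 0.40000)
k(g) = (-26 + g)*(⅖ + g) (k(g) = (g + ⅖)*(g - 26) = (⅖ + g)*(-26 + g) = (-26 + g)*(⅖ + g))
216*k(-8) = 216*(-52/5 + (-8)² - 128/5*(-8)) = 216*(-52/5 + 64 + 1024/5) = 216*(1292/5) = 279072/5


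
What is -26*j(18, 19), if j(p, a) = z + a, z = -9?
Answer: -260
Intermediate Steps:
j(p, a) = -9 + a
-26*j(18, 19) = -26*(-9 + 19) = -26*10 = -260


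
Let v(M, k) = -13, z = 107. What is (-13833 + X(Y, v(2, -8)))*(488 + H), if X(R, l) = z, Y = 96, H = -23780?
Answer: 319705992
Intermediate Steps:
X(R, l) = 107
(-13833 + X(Y, v(2, -8)))*(488 + H) = (-13833 + 107)*(488 - 23780) = -13726*(-23292) = 319705992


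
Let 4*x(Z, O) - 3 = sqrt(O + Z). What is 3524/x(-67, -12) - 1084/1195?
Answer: 6304846/13145 - 1762*I*sqrt(79)/11 ≈ 479.64 - 1423.7*I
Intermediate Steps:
x(Z, O) = 3/4 + sqrt(O + Z)/4
3524/x(-67, -12) - 1084/1195 = 3524/(3/4 + sqrt(-12 - 67)/4) - 1084/1195 = 3524/(3/4 + sqrt(-79)/4) - 1084*1/1195 = 3524/(3/4 + (I*sqrt(79))/4) - 1084/1195 = 3524/(3/4 + I*sqrt(79)/4) - 1084/1195 = -1084/1195 + 3524/(3/4 + I*sqrt(79)/4)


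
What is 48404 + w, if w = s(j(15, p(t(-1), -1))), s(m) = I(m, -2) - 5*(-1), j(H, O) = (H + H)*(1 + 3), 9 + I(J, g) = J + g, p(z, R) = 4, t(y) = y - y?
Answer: 48518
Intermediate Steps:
t(y) = 0
I(J, g) = -9 + J + g (I(J, g) = -9 + (J + g) = -9 + J + g)
j(H, O) = 8*H (j(H, O) = (2*H)*4 = 8*H)
s(m) = -6 + m (s(m) = (-9 + m - 2) - 5*(-1) = (-11 + m) + 5 = -6 + m)
w = 114 (w = -6 + 8*15 = -6 + 120 = 114)
48404 + w = 48404 + 114 = 48518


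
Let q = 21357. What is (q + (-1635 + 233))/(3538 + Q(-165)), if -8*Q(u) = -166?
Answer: 1228/219 ≈ 5.6073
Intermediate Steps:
Q(u) = 83/4 (Q(u) = -1/8*(-166) = 83/4)
(q + (-1635 + 233))/(3538 + Q(-165)) = (21357 + (-1635 + 233))/(3538 + 83/4) = (21357 - 1402)/(14235/4) = 19955*(4/14235) = 1228/219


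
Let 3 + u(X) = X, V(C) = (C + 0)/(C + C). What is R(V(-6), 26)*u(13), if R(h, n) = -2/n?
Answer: -10/13 ≈ -0.76923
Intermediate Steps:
V(C) = 1/2 (V(C) = C/((2*C)) = C*(1/(2*C)) = 1/2)
u(X) = -3 + X
R(V(-6), 26)*u(13) = (-2/26)*(-3 + 13) = -2*1/26*10 = -1/13*10 = -10/13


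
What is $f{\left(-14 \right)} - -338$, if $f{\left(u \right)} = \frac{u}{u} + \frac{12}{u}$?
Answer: $\frac{2367}{7} \approx 338.14$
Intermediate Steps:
$f{\left(u \right)} = 1 + \frac{12}{u}$
$f{\left(-14 \right)} - -338 = \frac{12 - 14}{-14} - -338 = \left(- \frac{1}{14}\right) \left(-2\right) + 338 = \frac{1}{7} + 338 = \frac{2367}{7}$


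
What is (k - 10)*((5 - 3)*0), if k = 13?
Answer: 0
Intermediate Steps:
(k - 10)*((5 - 3)*0) = (13 - 10)*((5 - 3)*0) = 3*(2*0) = 3*0 = 0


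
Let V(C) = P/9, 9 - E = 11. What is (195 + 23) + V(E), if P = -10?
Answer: 1952/9 ≈ 216.89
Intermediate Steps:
E = -2 (E = 9 - 1*11 = 9 - 11 = -2)
V(C) = -10/9
(195 + 23) + V(E) = (195 + 23) - 10/9 = 218 - 10/9 = 1952/9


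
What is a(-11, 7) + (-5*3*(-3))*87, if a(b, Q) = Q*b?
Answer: 3838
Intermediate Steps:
a(-11, 7) + (-5*3*(-3))*87 = 7*(-11) + (-5*3*(-3))*87 = -77 - 15*(-3)*87 = -77 + 45*87 = -77 + 3915 = 3838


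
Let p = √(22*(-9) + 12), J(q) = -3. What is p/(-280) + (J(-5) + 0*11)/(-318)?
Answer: 1/106 - I*√186/280 ≈ 0.009434 - 0.048708*I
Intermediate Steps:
p = I*√186 (p = √(-198 + 12) = √(-186) = I*√186 ≈ 13.638*I)
p/(-280) + (J(-5) + 0*11)/(-318) = (I*√186)/(-280) + (-3 + 0*11)/(-318) = (I*√186)*(-1/280) + (-3 + 0)*(-1/318) = -I*√186/280 - 3*(-1/318) = -I*√186/280 + 1/106 = 1/106 - I*√186/280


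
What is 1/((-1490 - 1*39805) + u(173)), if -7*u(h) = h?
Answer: -7/289238 ≈ -2.4202e-5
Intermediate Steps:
u(h) = -h/7
1/((-1490 - 1*39805) + u(173)) = 1/((-1490 - 1*39805) - ⅐*173) = 1/((-1490 - 39805) - 173/7) = 1/(-41295 - 173/7) = 1/(-289238/7) = -7/289238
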